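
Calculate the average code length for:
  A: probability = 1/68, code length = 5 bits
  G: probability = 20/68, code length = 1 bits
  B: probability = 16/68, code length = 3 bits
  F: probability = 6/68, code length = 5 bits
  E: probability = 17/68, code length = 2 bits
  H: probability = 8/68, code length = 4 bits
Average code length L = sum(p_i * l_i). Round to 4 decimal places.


Weighted contributions p_i * l_i:
  A: (1/68) * 5 = 5/68
  G: (20/68) * 1 = 20/68
  B: (16/68) * 3 = 48/68
  F: (6/68) * 5 = 30/68
  E: (17/68) * 2 = 34/68
  H: (8/68) * 4 = 32/68
Sum = (5 + 20 + 48 + 30 + 34 + 32)/68 = 169/68

L = 169/68 = 2.4853 bits/symbol


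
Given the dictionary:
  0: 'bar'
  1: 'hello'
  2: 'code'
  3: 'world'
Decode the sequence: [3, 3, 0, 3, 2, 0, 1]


Look up each index in the dictionary:
  3 -> 'world'
  3 -> 'world'
  0 -> 'bar'
  3 -> 'world'
  2 -> 'code'
  0 -> 'bar'
  1 -> 'hello'

Decoded: "world world bar world code bar hello"


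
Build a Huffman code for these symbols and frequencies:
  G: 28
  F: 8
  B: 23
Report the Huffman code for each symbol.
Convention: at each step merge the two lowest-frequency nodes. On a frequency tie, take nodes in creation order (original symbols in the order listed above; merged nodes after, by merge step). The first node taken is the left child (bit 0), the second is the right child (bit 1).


Huffman tree construction:
Step 1: Merge F(8) + B(23) = 31
Step 2: Merge G(28) + (F+B)(31) = 59
Read each symbol's code off the tree from the root (left child = 0, right child = 1).

Codes:
  G: 0 (length 1)
  F: 10 (length 2)
  B: 11 (length 2)
Average code length: 90/59 = 1.5254 bits/symbol


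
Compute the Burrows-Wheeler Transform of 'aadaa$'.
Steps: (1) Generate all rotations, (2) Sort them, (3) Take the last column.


Rotations (sorted):
  0: $aadaa -> last char: a
  1: a$aada -> last char: a
  2: aa$aad -> last char: d
  3: aadaa$ -> last char: $
  4: adaa$a -> last char: a
  5: daa$aa -> last char: a


BWT = aad$aa


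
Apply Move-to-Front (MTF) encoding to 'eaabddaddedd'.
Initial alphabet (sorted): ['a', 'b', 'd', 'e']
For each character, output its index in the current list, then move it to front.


MTF encoding:
'e': index 3 in ['a', 'b', 'd', 'e'] -> ['e', 'a', 'b', 'd']
'a': index 1 in ['e', 'a', 'b', 'd'] -> ['a', 'e', 'b', 'd']
'a': index 0 in ['a', 'e', 'b', 'd'] -> ['a', 'e', 'b', 'd']
'b': index 2 in ['a', 'e', 'b', 'd'] -> ['b', 'a', 'e', 'd']
'd': index 3 in ['b', 'a', 'e', 'd'] -> ['d', 'b', 'a', 'e']
'd': index 0 in ['d', 'b', 'a', 'e'] -> ['d', 'b', 'a', 'e']
'a': index 2 in ['d', 'b', 'a', 'e'] -> ['a', 'd', 'b', 'e']
'd': index 1 in ['a', 'd', 'b', 'e'] -> ['d', 'a', 'b', 'e']
'd': index 0 in ['d', 'a', 'b', 'e'] -> ['d', 'a', 'b', 'e']
'e': index 3 in ['d', 'a', 'b', 'e'] -> ['e', 'd', 'a', 'b']
'd': index 1 in ['e', 'd', 'a', 'b'] -> ['d', 'e', 'a', 'b']
'd': index 0 in ['d', 'e', 'a', 'b'] -> ['d', 'e', 'a', 'b']


Output: [3, 1, 0, 2, 3, 0, 2, 1, 0, 3, 1, 0]


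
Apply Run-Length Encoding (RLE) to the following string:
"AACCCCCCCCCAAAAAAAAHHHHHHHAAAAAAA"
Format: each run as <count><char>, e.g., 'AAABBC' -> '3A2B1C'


Scanning runs left to right:
  i=0: run of 'A' x 2 -> '2A'
  i=2: run of 'C' x 9 -> '9C'
  i=11: run of 'A' x 8 -> '8A'
  i=19: run of 'H' x 7 -> '7H'
  i=26: run of 'A' x 7 -> '7A'

RLE = 2A9C8A7H7A


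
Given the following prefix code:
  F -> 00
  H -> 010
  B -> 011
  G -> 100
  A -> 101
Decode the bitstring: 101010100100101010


Decoding step by step:
Bits 101 -> A
Bits 010 -> H
Bits 100 -> G
Bits 100 -> G
Bits 101 -> A
Bits 010 -> H


Decoded message: AHGGAH


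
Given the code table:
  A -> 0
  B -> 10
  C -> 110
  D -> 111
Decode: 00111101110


Decoding:
0 -> A
0 -> A
111 -> D
10 -> B
111 -> D
0 -> A


Result: AADBDA


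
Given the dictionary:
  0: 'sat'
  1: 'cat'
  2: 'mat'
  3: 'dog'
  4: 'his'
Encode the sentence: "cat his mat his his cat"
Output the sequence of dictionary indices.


Look up each word in the dictionary:
  'cat' -> 1
  'his' -> 4
  'mat' -> 2
  'his' -> 4
  'his' -> 4
  'cat' -> 1

Encoded: [1, 4, 2, 4, 4, 1]


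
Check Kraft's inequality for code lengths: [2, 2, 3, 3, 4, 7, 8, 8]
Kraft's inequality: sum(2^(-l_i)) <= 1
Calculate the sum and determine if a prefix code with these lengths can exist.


Sum = 2^(-2) + 2^(-2) + 2^(-3) + 2^(-3) + 2^(-4) + 2^(-7) + 2^(-8) + 2^(-8)
    = 0.25 + 0.25 + 0.125 + 0.125 + 0.0625 + 0.0078125 + 0.00390625 + 0.00390625
    = 212/256 = 0.828125
Since 0.828125 <= 1, Kraft's inequality IS satisfied.
A prefix code with these lengths CAN exist.

Kraft sum = 0.828125. Satisfied.


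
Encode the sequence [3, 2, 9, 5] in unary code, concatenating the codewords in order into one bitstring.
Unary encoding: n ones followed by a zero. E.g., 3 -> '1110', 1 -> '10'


Encode each number as n ones followed by a terminating 0:
  3 -> 1110 (4 bits)
  2 -> 110 (3 bits)
  9 -> 1111111110 (10 bits)
  5 -> 111110 (6 bits)
Total length = 4 + 3 + 10 + 6 = 23 bits.

Unary([3, 2, 9, 5]) = 11101101111111110111110 (23 bits)


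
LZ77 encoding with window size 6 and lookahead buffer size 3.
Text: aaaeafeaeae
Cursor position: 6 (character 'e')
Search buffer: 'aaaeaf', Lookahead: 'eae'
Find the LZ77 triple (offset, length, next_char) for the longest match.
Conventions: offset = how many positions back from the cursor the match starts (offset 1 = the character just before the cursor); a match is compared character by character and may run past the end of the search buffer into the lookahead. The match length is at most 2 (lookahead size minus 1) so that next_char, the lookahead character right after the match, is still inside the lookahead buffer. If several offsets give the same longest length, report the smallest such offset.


Try each offset into the search buffer:
  offset=1 (pos 5, char 'f'): match length 0
  offset=2 (pos 4, char 'a'): match length 0
  offset=3 (pos 3, char 'e'): match length 2
  offset=4 (pos 2, char 'a'): match length 0
  offset=5 (pos 1, char 'a'): match length 0
  offset=6 (pos 0, char 'a'): match length 0
Longest match has length 2 at offset 3.
next_char = character at position 6 + 2 = 8 -> 'e'

Best match: offset=3, length=2 (matching 'ea' starting at position 3)
LZ77 triple: (3, 2, 'e')


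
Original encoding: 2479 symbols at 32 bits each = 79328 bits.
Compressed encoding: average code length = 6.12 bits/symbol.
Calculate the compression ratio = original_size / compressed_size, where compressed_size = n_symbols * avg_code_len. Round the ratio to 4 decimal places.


original_size = n_symbols * orig_bits = 2479 * 32 = 79328 bits
compressed_size = n_symbols * avg_code_len = 2479 * 6.12 = 15171.48 bits
ratio = original_size / compressed_size = 79328 / 15171.48 = 5.2288

Compression ratio = 5.2288


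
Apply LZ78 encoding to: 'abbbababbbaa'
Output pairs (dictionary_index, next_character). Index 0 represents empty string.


LZ78 encoding steps:
Dictionary: {0: ''}
Step 1: w='' (idx 0), next='a' -> output (0, 'a'), add 'a' as idx 1
Step 2: w='' (idx 0), next='b' -> output (0, 'b'), add 'b' as idx 2
Step 3: w='b' (idx 2), next='b' -> output (2, 'b'), add 'bb' as idx 3
Step 4: w='a' (idx 1), next='b' -> output (1, 'b'), add 'ab' as idx 4
Step 5: w='ab' (idx 4), next='b' -> output (4, 'b'), add 'abb' as idx 5
Step 6: w='b' (idx 2), next='a' -> output (2, 'a'), add 'ba' as idx 6
Step 7: w='a' (idx 1), end of input -> output (1, '')


Encoded: [(0, 'a'), (0, 'b'), (2, 'b'), (1, 'b'), (4, 'b'), (2, 'a'), (1, '')]


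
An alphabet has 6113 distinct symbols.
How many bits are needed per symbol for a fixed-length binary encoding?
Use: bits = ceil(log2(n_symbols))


log2(6113) = 12.5777
Bracket: 2^12 = 4096 < 6113 <= 2^13 = 8192
So ceil(log2(6113)) = 13

bits = ceil(log2(6113)) = ceil(12.5777) = 13 bits


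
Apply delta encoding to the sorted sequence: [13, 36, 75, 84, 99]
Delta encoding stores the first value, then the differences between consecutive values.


First value: 13
Deltas:
  36 - 13 = 23
  75 - 36 = 39
  84 - 75 = 9
  99 - 84 = 15


Delta encoded: [13, 23, 39, 9, 15]


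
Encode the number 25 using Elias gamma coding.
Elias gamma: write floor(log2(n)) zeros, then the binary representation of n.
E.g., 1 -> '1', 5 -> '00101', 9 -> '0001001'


num_bits = floor(log2(25)) + 1 = 5
leading_zeros = num_bits - 1 = 4
binary(25) = 11001

Elias gamma(25) = '0000' + '11001' = 000011001 (9 bits)


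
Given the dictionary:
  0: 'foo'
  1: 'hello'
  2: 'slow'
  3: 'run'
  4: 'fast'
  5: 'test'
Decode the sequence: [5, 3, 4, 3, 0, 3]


Look up each index in the dictionary:
  5 -> 'test'
  3 -> 'run'
  4 -> 'fast'
  3 -> 'run'
  0 -> 'foo'
  3 -> 'run'

Decoded: "test run fast run foo run"


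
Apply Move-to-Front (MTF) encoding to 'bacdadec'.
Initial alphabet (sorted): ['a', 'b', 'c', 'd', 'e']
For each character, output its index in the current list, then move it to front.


MTF encoding:
'b': index 1 in ['a', 'b', 'c', 'd', 'e'] -> ['b', 'a', 'c', 'd', 'e']
'a': index 1 in ['b', 'a', 'c', 'd', 'e'] -> ['a', 'b', 'c', 'd', 'e']
'c': index 2 in ['a', 'b', 'c', 'd', 'e'] -> ['c', 'a', 'b', 'd', 'e']
'd': index 3 in ['c', 'a', 'b', 'd', 'e'] -> ['d', 'c', 'a', 'b', 'e']
'a': index 2 in ['d', 'c', 'a', 'b', 'e'] -> ['a', 'd', 'c', 'b', 'e']
'd': index 1 in ['a', 'd', 'c', 'b', 'e'] -> ['d', 'a', 'c', 'b', 'e']
'e': index 4 in ['d', 'a', 'c', 'b', 'e'] -> ['e', 'd', 'a', 'c', 'b']
'c': index 3 in ['e', 'd', 'a', 'c', 'b'] -> ['c', 'e', 'd', 'a', 'b']


Output: [1, 1, 2, 3, 2, 1, 4, 3]


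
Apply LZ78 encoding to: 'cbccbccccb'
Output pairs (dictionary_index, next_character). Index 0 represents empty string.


LZ78 encoding steps:
Dictionary: {0: ''}
Step 1: w='' (idx 0), next='c' -> output (0, 'c'), add 'c' as idx 1
Step 2: w='' (idx 0), next='b' -> output (0, 'b'), add 'b' as idx 2
Step 3: w='c' (idx 1), next='c' -> output (1, 'c'), add 'cc' as idx 3
Step 4: w='b' (idx 2), next='c' -> output (2, 'c'), add 'bc' as idx 4
Step 5: w='cc' (idx 3), next='c' -> output (3, 'c'), add 'ccc' as idx 5
Step 6: w='b' (idx 2), end of input -> output (2, '')


Encoded: [(0, 'c'), (0, 'b'), (1, 'c'), (2, 'c'), (3, 'c'), (2, '')]


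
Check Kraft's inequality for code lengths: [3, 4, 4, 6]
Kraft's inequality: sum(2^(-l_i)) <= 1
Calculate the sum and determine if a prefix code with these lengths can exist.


Sum = 2^(-3) + 2^(-4) + 2^(-4) + 2^(-6)
    = 0.125 + 0.0625 + 0.0625 + 0.015625
    = 17/64 = 0.265625
Since 0.265625 <= 1, Kraft's inequality IS satisfied.
A prefix code with these lengths CAN exist.

Kraft sum = 0.265625. Satisfied.


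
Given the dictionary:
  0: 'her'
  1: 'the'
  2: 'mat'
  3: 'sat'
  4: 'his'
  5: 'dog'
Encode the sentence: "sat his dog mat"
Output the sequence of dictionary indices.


Look up each word in the dictionary:
  'sat' -> 3
  'his' -> 4
  'dog' -> 5
  'mat' -> 2

Encoded: [3, 4, 5, 2]


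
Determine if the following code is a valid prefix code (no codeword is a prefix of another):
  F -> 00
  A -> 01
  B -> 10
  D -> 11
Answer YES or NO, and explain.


Checking each pair (does one codeword prefix another?):
  F='00' vs A='01': no prefix
  F='00' vs B='10': no prefix
  F='00' vs D='11': no prefix
  A='01' vs F='00': no prefix
  A='01' vs B='10': no prefix
  A='01' vs D='11': no prefix
  B='10' vs F='00': no prefix
  B='10' vs A='01': no prefix
  B='10' vs D='11': no prefix
  D='11' vs F='00': no prefix
  D='11' vs A='01': no prefix
  D='11' vs B='10': no prefix
No violation found over all pairs.

YES -- this is a valid prefix code. No codeword is a prefix of any other codeword.


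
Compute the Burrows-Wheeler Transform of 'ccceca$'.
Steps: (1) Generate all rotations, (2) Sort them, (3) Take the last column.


Rotations (sorted):
  0: $ccceca -> last char: a
  1: a$cccec -> last char: c
  2: ca$ccce -> last char: e
  3: ccceca$ -> last char: $
  4: cceca$c -> last char: c
  5: ceca$cc -> last char: c
  6: eca$ccc -> last char: c


BWT = ace$ccc


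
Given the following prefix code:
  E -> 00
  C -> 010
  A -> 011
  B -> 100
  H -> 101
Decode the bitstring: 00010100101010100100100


Decoding step by step:
Bits 00 -> E
Bits 010 -> C
Bits 100 -> B
Bits 101 -> H
Bits 010 -> C
Bits 100 -> B
Bits 100 -> B
Bits 100 -> B


Decoded message: ECBHCBBB


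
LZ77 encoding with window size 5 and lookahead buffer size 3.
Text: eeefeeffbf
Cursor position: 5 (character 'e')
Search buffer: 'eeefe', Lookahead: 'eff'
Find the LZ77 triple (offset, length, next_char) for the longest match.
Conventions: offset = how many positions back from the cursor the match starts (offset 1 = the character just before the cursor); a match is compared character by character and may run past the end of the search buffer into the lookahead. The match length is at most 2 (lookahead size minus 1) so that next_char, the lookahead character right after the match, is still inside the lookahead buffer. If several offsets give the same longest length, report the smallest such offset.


Try each offset into the search buffer:
  offset=1 (pos 4, char 'e'): match length 1
  offset=2 (pos 3, char 'f'): match length 0
  offset=3 (pos 2, char 'e'): match length 2
  offset=4 (pos 1, char 'e'): match length 1
  offset=5 (pos 0, char 'e'): match length 1
Longest match has length 2 at offset 3.
next_char = character at position 5 + 2 = 7 -> 'f'

Best match: offset=3, length=2 (matching 'ef' starting at position 2)
LZ77 triple: (3, 2, 'f')


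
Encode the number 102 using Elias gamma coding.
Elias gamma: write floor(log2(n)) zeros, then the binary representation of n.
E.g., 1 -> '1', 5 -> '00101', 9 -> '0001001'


num_bits = floor(log2(102)) + 1 = 7
leading_zeros = num_bits - 1 = 6
binary(102) = 1100110

Elias gamma(102) = '000000' + '1100110' = 0000001100110 (13 bits)


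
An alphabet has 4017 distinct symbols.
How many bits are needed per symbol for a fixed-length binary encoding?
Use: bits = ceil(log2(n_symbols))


log2(4017) = 11.9719
Bracket: 2^11 = 2048 < 4017 <= 2^12 = 4096
So ceil(log2(4017)) = 12

bits = ceil(log2(4017)) = ceil(11.9719) = 12 bits


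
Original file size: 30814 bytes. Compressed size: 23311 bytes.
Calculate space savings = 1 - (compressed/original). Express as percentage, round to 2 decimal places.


ratio = compressed/original = 23311/30814 = 0.756507
savings = 1 - ratio = 1 - 0.756507 = 0.243493
as a percentage: 0.243493 * 100 = 24.35%

Space savings = 1 - 23311/30814 = 24.35%


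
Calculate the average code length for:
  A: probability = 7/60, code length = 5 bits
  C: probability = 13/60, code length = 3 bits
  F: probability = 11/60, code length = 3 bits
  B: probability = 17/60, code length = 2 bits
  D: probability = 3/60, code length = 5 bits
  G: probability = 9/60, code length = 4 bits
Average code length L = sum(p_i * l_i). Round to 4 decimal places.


Weighted contributions p_i * l_i:
  A: (7/60) * 5 = 35/60
  C: (13/60) * 3 = 39/60
  F: (11/60) * 3 = 33/60
  B: (17/60) * 2 = 34/60
  D: (3/60) * 5 = 15/60
  G: (9/60) * 4 = 36/60
Sum = (35 + 39 + 33 + 34 + 15 + 36)/60 = 192/60

L = 192/60 = 3.2000 bits/symbol


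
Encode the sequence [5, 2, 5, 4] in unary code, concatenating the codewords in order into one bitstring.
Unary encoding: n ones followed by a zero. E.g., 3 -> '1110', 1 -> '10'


Encode each number as n ones followed by a terminating 0:
  5 -> 111110 (6 bits)
  2 -> 110 (3 bits)
  5 -> 111110 (6 bits)
  4 -> 11110 (5 bits)
Total length = 6 + 3 + 6 + 5 = 20 bits.

Unary([5, 2, 5, 4]) = 11111011011111011110 (20 bits)


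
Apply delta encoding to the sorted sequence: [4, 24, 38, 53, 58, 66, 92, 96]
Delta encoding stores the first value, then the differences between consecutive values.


First value: 4
Deltas:
  24 - 4 = 20
  38 - 24 = 14
  53 - 38 = 15
  58 - 53 = 5
  66 - 58 = 8
  92 - 66 = 26
  96 - 92 = 4


Delta encoded: [4, 20, 14, 15, 5, 8, 26, 4]


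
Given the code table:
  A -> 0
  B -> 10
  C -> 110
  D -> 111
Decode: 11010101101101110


Decoding:
110 -> C
10 -> B
10 -> B
110 -> C
110 -> C
111 -> D
0 -> A


Result: CBBCCDA


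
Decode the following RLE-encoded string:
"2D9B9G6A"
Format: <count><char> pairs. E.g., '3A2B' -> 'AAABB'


Expanding each <count><char> pair:
  2D -> 'DD'
  9B -> 'BBBBBBBBB'
  9G -> 'GGGGGGGGG'
  6A -> 'AAAAAA'

Decoded = DDBBBBBBBBBGGGGGGGGGAAAAAA


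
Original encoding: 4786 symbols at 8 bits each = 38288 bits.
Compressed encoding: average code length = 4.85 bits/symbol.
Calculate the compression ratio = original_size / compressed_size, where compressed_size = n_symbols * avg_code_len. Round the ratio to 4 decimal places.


original_size = n_symbols * orig_bits = 4786 * 8 = 38288 bits
compressed_size = n_symbols * avg_code_len = 4786 * 4.85 = 23212.1 bits
ratio = original_size / compressed_size = 38288 / 23212.1 = 1.6495

Compression ratio = 1.6495


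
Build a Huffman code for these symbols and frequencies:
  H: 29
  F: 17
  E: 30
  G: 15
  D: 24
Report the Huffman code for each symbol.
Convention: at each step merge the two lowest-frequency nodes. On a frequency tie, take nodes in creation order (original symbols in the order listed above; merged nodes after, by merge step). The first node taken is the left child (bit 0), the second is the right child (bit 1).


Huffman tree construction:
Step 1: Merge G(15) + F(17) = 32
Step 2: Merge D(24) + H(29) = 53
Step 3: Merge E(30) + (G+F)(32) = 62
Step 4: Merge (D+H)(53) + (E+(G+F))(62) = 115
Read each symbol's code off the tree from the root (left child = 0, right child = 1).

Codes:
  H: 01 (length 2)
  F: 111 (length 3)
  E: 10 (length 2)
  G: 110 (length 3)
  D: 00 (length 2)
Average code length: 262/115 = 2.2783 bits/symbol


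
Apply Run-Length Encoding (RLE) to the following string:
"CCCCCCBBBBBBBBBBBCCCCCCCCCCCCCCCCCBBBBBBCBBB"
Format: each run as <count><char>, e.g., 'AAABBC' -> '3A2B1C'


Scanning runs left to right:
  i=0: run of 'C' x 6 -> '6C'
  i=6: run of 'B' x 11 -> '11B'
  i=17: run of 'C' x 17 -> '17C'
  i=34: run of 'B' x 6 -> '6B'
  i=40: run of 'C' x 1 -> '1C'
  i=41: run of 'B' x 3 -> '3B'

RLE = 6C11B17C6B1C3B


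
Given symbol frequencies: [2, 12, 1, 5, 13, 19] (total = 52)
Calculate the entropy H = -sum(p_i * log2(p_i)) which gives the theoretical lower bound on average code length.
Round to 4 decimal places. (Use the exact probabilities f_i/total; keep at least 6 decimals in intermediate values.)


Per-symbol terms -p_i * log2(p_i) with p_i = f_i/52:
  p = 2/52 = 0.038462: log2(p) = -4.700440, -p*log2(p) = 0.180786
  p = 12/52 = 0.230769: log2(p) = -2.115477, -p*log2(p) = 0.488187
  p = 1/52 = 0.019231: log2(p) = -5.700440, -p*log2(p) = 0.109624
  p = 5/52 = 0.096154: log2(p) = -3.378512, -p*log2(p) = 0.324857
  p = 13/52 = 0.250000: log2(p) = -2.000000, -p*log2(p) = 0.500000
  p = 19/52 = 0.365385: log2(p) = -1.452512, -p*log2(p) = 0.530726
H = 0.180786 + 0.488187 + 0.109624 + 0.324857 + 0.500000 + 0.530726 = 2.134180

H = 2.1342 bits/symbol


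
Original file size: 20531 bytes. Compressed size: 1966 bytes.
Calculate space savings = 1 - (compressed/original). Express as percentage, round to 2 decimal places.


ratio = compressed/original = 1966/20531 = 0.095758
savings = 1 - ratio = 1 - 0.095758 = 0.904242
as a percentage: 0.904242 * 100 = 90.42%

Space savings = 1 - 1966/20531 = 90.42%


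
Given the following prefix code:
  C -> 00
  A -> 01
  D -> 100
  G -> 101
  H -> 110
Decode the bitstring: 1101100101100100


Decoding step by step:
Bits 110 -> H
Bits 110 -> H
Bits 01 -> A
Bits 01 -> A
Bits 100 -> D
Bits 100 -> D


Decoded message: HHAADD


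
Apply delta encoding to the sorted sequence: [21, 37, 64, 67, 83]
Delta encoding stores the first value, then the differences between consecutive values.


First value: 21
Deltas:
  37 - 21 = 16
  64 - 37 = 27
  67 - 64 = 3
  83 - 67 = 16


Delta encoded: [21, 16, 27, 3, 16]


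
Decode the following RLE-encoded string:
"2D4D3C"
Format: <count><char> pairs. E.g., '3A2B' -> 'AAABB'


Expanding each <count><char> pair:
  2D -> 'DD'
  4D -> 'DDDD'
  3C -> 'CCC'

Decoded = DDDDDDCCC


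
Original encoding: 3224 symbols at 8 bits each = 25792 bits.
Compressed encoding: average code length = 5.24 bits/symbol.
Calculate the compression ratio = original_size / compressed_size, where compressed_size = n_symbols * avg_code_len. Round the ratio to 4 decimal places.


original_size = n_symbols * orig_bits = 3224 * 8 = 25792 bits
compressed_size = n_symbols * avg_code_len = 3224 * 5.24 = 16893.76 bits
ratio = original_size / compressed_size = 25792 / 16893.76 = 1.5267

Compression ratio = 1.5267


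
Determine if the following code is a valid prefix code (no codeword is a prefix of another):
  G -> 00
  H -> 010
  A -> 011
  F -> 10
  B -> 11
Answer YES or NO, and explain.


Checking each pair (does one codeword prefix another?):
  G='00' vs H='010': no prefix
  G='00' vs A='011': no prefix
  G='00' vs F='10': no prefix
  G='00' vs B='11': no prefix
  H='010' vs G='00': no prefix
  H='010' vs A='011': no prefix
  H='010' vs F='10': no prefix
  H='010' vs B='11': no prefix
  A='011' vs G='00': no prefix
  A='011' vs H='010': no prefix
  A='011' vs F='10': no prefix
  A='011' vs B='11': no prefix
  F='10' vs G='00': no prefix
  F='10' vs H='010': no prefix
  F='10' vs A='011': no prefix
  F='10' vs B='11': no prefix
  B='11' vs G='00': no prefix
  B='11' vs H='010': no prefix
  B='11' vs A='011': no prefix
  B='11' vs F='10': no prefix
No violation found over all pairs.

YES -- this is a valid prefix code. No codeword is a prefix of any other codeword.


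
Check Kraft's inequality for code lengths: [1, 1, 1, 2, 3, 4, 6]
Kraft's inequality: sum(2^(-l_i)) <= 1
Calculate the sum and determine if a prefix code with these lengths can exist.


Sum = 2^(-1) + 2^(-1) + 2^(-1) + 2^(-2) + 2^(-3) + 2^(-4) + 2^(-6)
    = 0.5 + 0.5 + 0.5 + 0.25 + 0.125 + 0.0625 + 0.015625
    = 125/64 = 1.953125
Since 1.953125 > 1, Kraft's inequality is NOT satisfied.
A prefix code with these lengths CANNOT exist.

Kraft sum = 1.953125. Not satisfied.


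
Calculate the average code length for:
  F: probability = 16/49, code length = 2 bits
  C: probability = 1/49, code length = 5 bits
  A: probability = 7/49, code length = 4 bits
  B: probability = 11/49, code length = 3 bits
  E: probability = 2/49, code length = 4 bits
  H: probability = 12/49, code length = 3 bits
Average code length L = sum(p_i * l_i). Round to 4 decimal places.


Weighted contributions p_i * l_i:
  F: (16/49) * 2 = 32/49
  C: (1/49) * 5 = 5/49
  A: (7/49) * 4 = 28/49
  B: (11/49) * 3 = 33/49
  E: (2/49) * 4 = 8/49
  H: (12/49) * 3 = 36/49
Sum = (32 + 5 + 28 + 33 + 8 + 36)/49 = 142/49

L = 142/49 = 2.8980 bits/symbol


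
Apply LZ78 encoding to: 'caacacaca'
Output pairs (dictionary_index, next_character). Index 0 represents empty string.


LZ78 encoding steps:
Dictionary: {0: ''}
Step 1: w='' (idx 0), next='c' -> output (0, 'c'), add 'c' as idx 1
Step 2: w='' (idx 0), next='a' -> output (0, 'a'), add 'a' as idx 2
Step 3: w='a' (idx 2), next='c' -> output (2, 'c'), add 'ac' as idx 3
Step 4: w='ac' (idx 3), next='a' -> output (3, 'a'), add 'aca' as idx 4
Step 5: w='c' (idx 1), next='a' -> output (1, 'a'), add 'ca' as idx 5


Encoded: [(0, 'c'), (0, 'a'), (2, 'c'), (3, 'a'), (1, 'a')]


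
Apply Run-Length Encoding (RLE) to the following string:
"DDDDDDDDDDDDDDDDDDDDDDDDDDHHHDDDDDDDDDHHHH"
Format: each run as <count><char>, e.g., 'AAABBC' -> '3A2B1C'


Scanning runs left to right:
  i=0: run of 'D' x 26 -> '26D'
  i=26: run of 'H' x 3 -> '3H'
  i=29: run of 'D' x 9 -> '9D'
  i=38: run of 'H' x 4 -> '4H'

RLE = 26D3H9D4H


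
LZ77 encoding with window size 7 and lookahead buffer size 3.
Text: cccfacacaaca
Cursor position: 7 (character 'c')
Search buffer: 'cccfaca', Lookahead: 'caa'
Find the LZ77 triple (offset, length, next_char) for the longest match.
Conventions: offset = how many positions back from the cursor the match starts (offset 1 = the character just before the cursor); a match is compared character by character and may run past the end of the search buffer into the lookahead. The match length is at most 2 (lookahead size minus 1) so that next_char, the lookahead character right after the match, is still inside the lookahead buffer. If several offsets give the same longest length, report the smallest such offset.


Try each offset into the search buffer:
  offset=1 (pos 6, char 'a'): match length 0
  offset=2 (pos 5, char 'c'): match length 2
  offset=3 (pos 4, char 'a'): match length 0
  offset=4 (pos 3, char 'f'): match length 0
  offset=5 (pos 2, char 'c'): match length 1
  offset=6 (pos 1, char 'c'): match length 1
  offset=7 (pos 0, char 'c'): match length 1
Longest match has length 2 at offset 2.
next_char = character at position 7 + 2 = 9 -> 'a'

Best match: offset=2, length=2 (matching 'ca' starting at position 5)
LZ77 triple: (2, 2, 'a')


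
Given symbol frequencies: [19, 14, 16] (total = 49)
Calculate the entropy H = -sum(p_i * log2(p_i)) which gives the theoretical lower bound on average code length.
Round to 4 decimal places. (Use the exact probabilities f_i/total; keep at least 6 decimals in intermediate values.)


Per-symbol terms -p_i * log2(p_i) with p_i = f_i/49:
  p = 19/49 = 0.387755: log2(p) = -1.366782, -p*log2(p) = 0.529977
  p = 14/49 = 0.285714: log2(p) = -1.807355, -p*log2(p) = 0.516387
  p = 16/49 = 0.326531: log2(p) = -1.614710, -p*log2(p) = 0.527252
H = 0.529977 + 0.516387 + 0.527252 = 1.573616

H = 1.5736 bits/symbol


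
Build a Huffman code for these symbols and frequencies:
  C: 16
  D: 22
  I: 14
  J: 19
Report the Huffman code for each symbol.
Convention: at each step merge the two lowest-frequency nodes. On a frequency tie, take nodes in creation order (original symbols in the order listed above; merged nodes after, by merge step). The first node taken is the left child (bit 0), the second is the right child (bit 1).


Huffman tree construction:
Step 1: Merge I(14) + C(16) = 30
Step 2: Merge J(19) + D(22) = 41
Step 3: Merge (I+C)(30) + (J+D)(41) = 71
Read each symbol's code off the tree from the root (left child = 0, right child = 1).

Codes:
  C: 01 (length 2)
  D: 11 (length 2)
  I: 00 (length 2)
  J: 10 (length 2)
Average code length: 142/71 = 2.0000 bits/symbol


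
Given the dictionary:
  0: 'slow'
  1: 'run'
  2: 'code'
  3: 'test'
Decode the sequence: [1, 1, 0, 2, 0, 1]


Look up each index in the dictionary:
  1 -> 'run'
  1 -> 'run'
  0 -> 'slow'
  2 -> 'code'
  0 -> 'slow'
  1 -> 'run'

Decoded: "run run slow code slow run"


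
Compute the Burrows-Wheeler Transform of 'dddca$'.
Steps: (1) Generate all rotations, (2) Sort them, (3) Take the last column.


Rotations (sorted):
  0: $dddca -> last char: a
  1: a$dddc -> last char: c
  2: ca$ddd -> last char: d
  3: dca$dd -> last char: d
  4: ddca$d -> last char: d
  5: dddca$ -> last char: $


BWT = acddd$


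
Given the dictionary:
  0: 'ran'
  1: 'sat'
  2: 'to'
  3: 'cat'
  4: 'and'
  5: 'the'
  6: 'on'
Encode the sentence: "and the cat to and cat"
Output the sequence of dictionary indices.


Look up each word in the dictionary:
  'and' -> 4
  'the' -> 5
  'cat' -> 3
  'to' -> 2
  'and' -> 4
  'cat' -> 3

Encoded: [4, 5, 3, 2, 4, 3]


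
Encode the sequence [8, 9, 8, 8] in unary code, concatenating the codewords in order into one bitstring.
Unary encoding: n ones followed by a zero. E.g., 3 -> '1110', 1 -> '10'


Encode each number as n ones followed by a terminating 0:
  8 -> 111111110 (9 bits)
  9 -> 1111111110 (10 bits)
  8 -> 111111110 (9 bits)
  8 -> 111111110 (9 bits)
Total length = 9 + 10 + 9 + 9 = 37 bits.

Unary([8, 9, 8, 8]) = 1111111101111111110111111110111111110 (37 bits)


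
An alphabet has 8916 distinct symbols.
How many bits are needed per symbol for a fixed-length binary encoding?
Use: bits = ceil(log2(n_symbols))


log2(8916) = 13.1222
Bracket: 2^13 = 8192 < 8916 <= 2^14 = 16384
So ceil(log2(8916)) = 14

bits = ceil(log2(8916)) = ceil(13.1222) = 14 bits


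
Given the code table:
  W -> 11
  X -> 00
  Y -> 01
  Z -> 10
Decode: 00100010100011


Decoding:
00 -> X
10 -> Z
00 -> X
10 -> Z
10 -> Z
00 -> X
11 -> W


Result: XZXZZXW


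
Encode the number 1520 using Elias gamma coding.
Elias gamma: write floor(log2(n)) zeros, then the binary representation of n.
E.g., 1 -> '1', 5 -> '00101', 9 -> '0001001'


num_bits = floor(log2(1520)) + 1 = 11
leading_zeros = num_bits - 1 = 10
binary(1520) = 10111110000

Elias gamma(1520) = '0000000000' + '10111110000' = 000000000010111110000 (21 bits)


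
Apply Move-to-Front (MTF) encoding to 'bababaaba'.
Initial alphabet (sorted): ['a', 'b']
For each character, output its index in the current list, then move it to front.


MTF encoding:
'b': index 1 in ['a', 'b'] -> ['b', 'a']
'a': index 1 in ['b', 'a'] -> ['a', 'b']
'b': index 1 in ['a', 'b'] -> ['b', 'a']
'a': index 1 in ['b', 'a'] -> ['a', 'b']
'b': index 1 in ['a', 'b'] -> ['b', 'a']
'a': index 1 in ['b', 'a'] -> ['a', 'b']
'a': index 0 in ['a', 'b'] -> ['a', 'b']
'b': index 1 in ['a', 'b'] -> ['b', 'a']
'a': index 1 in ['b', 'a'] -> ['a', 'b']


Output: [1, 1, 1, 1, 1, 1, 0, 1, 1]


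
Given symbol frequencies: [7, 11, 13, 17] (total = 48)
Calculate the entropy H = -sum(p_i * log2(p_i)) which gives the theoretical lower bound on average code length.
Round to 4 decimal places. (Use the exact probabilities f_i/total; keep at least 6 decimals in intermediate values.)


Per-symbol terms -p_i * log2(p_i) with p_i = f_i/48:
  p = 7/48 = 0.145833: log2(p) = -2.777608, -p*log2(p) = 0.405068
  p = 11/48 = 0.229167: log2(p) = -2.125531, -p*log2(p) = 0.487101
  p = 13/48 = 0.270833: log2(p) = -1.884523, -p*log2(p) = 0.510392
  p = 17/48 = 0.354167: log2(p) = -1.497500, -p*log2(p) = 0.530364
H = 0.405068 + 0.487101 + 0.510392 + 0.530364 = 1.932925

H = 1.9329 bits/symbol


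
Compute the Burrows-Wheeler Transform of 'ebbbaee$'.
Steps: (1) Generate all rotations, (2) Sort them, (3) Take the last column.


Rotations (sorted):
  0: $ebbbaee -> last char: e
  1: aee$ebbb -> last char: b
  2: baee$ebb -> last char: b
  3: bbaee$eb -> last char: b
  4: bbbaee$e -> last char: e
  5: e$ebbbae -> last char: e
  6: ebbbaee$ -> last char: $
  7: ee$ebbba -> last char: a


BWT = ebbbee$a


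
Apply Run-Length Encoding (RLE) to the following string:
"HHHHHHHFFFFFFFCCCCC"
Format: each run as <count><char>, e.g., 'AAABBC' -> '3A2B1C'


Scanning runs left to right:
  i=0: run of 'H' x 7 -> '7H'
  i=7: run of 'F' x 7 -> '7F'
  i=14: run of 'C' x 5 -> '5C'

RLE = 7H7F5C


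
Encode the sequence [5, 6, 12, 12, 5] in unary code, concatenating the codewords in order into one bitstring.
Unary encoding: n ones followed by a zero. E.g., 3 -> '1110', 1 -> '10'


Encode each number as n ones followed by a terminating 0:
  5 -> 111110 (6 bits)
  6 -> 1111110 (7 bits)
  12 -> 1111111111110 (13 bits)
  12 -> 1111111111110 (13 bits)
  5 -> 111110 (6 bits)
Total length = 6 + 7 + 13 + 13 + 6 = 45 bits.

Unary([5, 6, 12, 12, 5]) = 111110111111011111111111101111111111110111110 (45 bits)


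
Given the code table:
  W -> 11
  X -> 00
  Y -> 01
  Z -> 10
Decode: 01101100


Decoding:
01 -> Y
10 -> Z
11 -> W
00 -> X


Result: YZWX


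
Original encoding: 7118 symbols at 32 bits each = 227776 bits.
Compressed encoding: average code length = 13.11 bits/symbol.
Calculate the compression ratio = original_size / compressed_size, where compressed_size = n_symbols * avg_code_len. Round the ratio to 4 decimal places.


original_size = n_symbols * orig_bits = 7118 * 32 = 227776 bits
compressed_size = n_symbols * avg_code_len = 7118 * 13.11 = 93316.98 bits
ratio = original_size / compressed_size = 227776 / 93316.98 = 2.4409

Compression ratio = 2.4409


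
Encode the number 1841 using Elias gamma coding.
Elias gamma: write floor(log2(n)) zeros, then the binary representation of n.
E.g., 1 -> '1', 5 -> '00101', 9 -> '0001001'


num_bits = floor(log2(1841)) + 1 = 11
leading_zeros = num_bits - 1 = 10
binary(1841) = 11100110001

Elias gamma(1841) = '0000000000' + '11100110001' = 000000000011100110001 (21 bits)


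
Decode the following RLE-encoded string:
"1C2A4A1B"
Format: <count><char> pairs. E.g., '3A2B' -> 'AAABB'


Expanding each <count><char> pair:
  1C -> 'C'
  2A -> 'AA'
  4A -> 'AAAA'
  1B -> 'B'

Decoded = CAAAAAAB


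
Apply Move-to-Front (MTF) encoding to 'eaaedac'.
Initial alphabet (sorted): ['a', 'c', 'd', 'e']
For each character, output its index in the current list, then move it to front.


MTF encoding:
'e': index 3 in ['a', 'c', 'd', 'e'] -> ['e', 'a', 'c', 'd']
'a': index 1 in ['e', 'a', 'c', 'd'] -> ['a', 'e', 'c', 'd']
'a': index 0 in ['a', 'e', 'c', 'd'] -> ['a', 'e', 'c', 'd']
'e': index 1 in ['a', 'e', 'c', 'd'] -> ['e', 'a', 'c', 'd']
'd': index 3 in ['e', 'a', 'c', 'd'] -> ['d', 'e', 'a', 'c']
'a': index 2 in ['d', 'e', 'a', 'c'] -> ['a', 'd', 'e', 'c']
'c': index 3 in ['a', 'd', 'e', 'c'] -> ['c', 'a', 'd', 'e']


Output: [3, 1, 0, 1, 3, 2, 3]


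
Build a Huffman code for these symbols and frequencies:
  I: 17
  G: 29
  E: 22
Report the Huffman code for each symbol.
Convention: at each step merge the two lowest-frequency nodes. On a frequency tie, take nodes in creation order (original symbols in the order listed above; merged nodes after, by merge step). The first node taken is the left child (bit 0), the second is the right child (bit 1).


Huffman tree construction:
Step 1: Merge I(17) + E(22) = 39
Step 2: Merge G(29) + (I+E)(39) = 68
Read each symbol's code off the tree from the root (left child = 0, right child = 1).

Codes:
  I: 10 (length 2)
  G: 0 (length 1)
  E: 11 (length 2)
Average code length: 107/68 = 1.5735 bits/symbol


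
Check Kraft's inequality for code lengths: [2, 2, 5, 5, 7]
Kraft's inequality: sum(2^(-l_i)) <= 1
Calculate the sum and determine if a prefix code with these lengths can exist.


Sum = 2^(-2) + 2^(-2) + 2^(-5) + 2^(-5) + 2^(-7)
    = 0.25 + 0.25 + 0.03125 + 0.03125 + 0.0078125
    = 73/128 = 0.5703125
Since 0.5703125 <= 1, Kraft's inequality IS satisfied.
A prefix code with these lengths CAN exist.

Kraft sum = 0.5703125. Satisfied.


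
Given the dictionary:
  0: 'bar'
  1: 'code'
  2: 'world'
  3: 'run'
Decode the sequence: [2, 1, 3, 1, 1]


Look up each index in the dictionary:
  2 -> 'world'
  1 -> 'code'
  3 -> 'run'
  1 -> 'code'
  1 -> 'code'

Decoded: "world code run code code"


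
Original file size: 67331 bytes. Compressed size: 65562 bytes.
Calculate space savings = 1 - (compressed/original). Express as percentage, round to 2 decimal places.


ratio = compressed/original = 65562/67331 = 0.973727
savings = 1 - ratio = 1 - 0.973727 = 0.026273
as a percentage: 0.026273 * 100 = 2.63%

Space savings = 1 - 65562/67331 = 2.63%


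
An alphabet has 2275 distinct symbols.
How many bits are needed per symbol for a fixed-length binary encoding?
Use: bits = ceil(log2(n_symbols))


log2(2275) = 11.1517
Bracket: 2^11 = 2048 < 2275 <= 2^12 = 4096
So ceil(log2(2275)) = 12

bits = ceil(log2(2275)) = ceil(11.1517) = 12 bits


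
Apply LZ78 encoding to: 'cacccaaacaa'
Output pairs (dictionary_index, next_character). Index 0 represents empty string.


LZ78 encoding steps:
Dictionary: {0: ''}
Step 1: w='' (idx 0), next='c' -> output (0, 'c'), add 'c' as idx 1
Step 2: w='' (idx 0), next='a' -> output (0, 'a'), add 'a' as idx 2
Step 3: w='c' (idx 1), next='c' -> output (1, 'c'), add 'cc' as idx 3
Step 4: w='c' (idx 1), next='a' -> output (1, 'a'), add 'ca' as idx 4
Step 5: w='a' (idx 2), next='a' -> output (2, 'a'), add 'aa' as idx 5
Step 6: w='ca' (idx 4), next='a' -> output (4, 'a'), add 'caa' as idx 6


Encoded: [(0, 'c'), (0, 'a'), (1, 'c'), (1, 'a'), (2, 'a'), (4, 'a')]


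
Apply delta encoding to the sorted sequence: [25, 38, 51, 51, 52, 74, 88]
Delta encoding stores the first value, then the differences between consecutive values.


First value: 25
Deltas:
  38 - 25 = 13
  51 - 38 = 13
  51 - 51 = 0
  52 - 51 = 1
  74 - 52 = 22
  88 - 74 = 14


Delta encoded: [25, 13, 13, 0, 1, 22, 14]


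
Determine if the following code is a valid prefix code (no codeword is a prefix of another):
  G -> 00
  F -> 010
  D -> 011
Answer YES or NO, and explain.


Checking each pair (does one codeword prefix another?):
  G='00' vs F='010': no prefix
  G='00' vs D='011': no prefix
  F='010' vs G='00': no prefix
  F='010' vs D='011': no prefix
  D='011' vs G='00': no prefix
  D='011' vs F='010': no prefix
No violation found over all pairs.

YES -- this is a valid prefix code. No codeword is a prefix of any other codeword.


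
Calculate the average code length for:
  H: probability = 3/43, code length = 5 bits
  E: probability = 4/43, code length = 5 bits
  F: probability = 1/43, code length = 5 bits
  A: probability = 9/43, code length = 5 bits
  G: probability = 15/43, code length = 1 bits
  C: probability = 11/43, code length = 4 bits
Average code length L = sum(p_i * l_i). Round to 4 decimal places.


Weighted contributions p_i * l_i:
  H: (3/43) * 5 = 15/43
  E: (4/43) * 5 = 20/43
  F: (1/43) * 5 = 5/43
  A: (9/43) * 5 = 45/43
  G: (15/43) * 1 = 15/43
  C: (11/43) * 4 = 44/43
Sum = (15 + 20 + 5 + 45 + 15 + 44)/43 = 144/43

L = 144/43 = 3.3488 bits/symbol


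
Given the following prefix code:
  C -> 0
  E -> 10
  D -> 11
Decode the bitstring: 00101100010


Decoding step by step:
Bits 0 -> C
Bits 0 -> C
Bits 10 -> E
Bits 11 -> D
Bits 0 -> C
Bits 0 -> C
Bits 0 -> C
Bits 10 -> E


Decoded message: CCEDCCCE


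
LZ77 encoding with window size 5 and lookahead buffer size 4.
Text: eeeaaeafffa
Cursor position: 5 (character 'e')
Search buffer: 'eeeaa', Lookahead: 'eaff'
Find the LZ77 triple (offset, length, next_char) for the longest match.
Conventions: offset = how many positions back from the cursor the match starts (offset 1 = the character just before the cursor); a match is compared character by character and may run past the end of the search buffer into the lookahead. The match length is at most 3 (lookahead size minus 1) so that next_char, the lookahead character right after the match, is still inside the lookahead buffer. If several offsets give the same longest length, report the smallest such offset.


Try each offset into the search buffer:
  offset=1 (pos 4, char 'a'): match length 0
  offset=2 (pos 3, char 'a'): match length 0
  offset=3 (pos 2, char 'e'): match length 2
  offset=4 (pos 1, char 'e'): match length 1
  offset=5 (pos 0, char 'e'): match length 1
Longest match has length 2 at offset 3.
next_char = character at position 5 + 2 = 7 -> 'f'

Best match: offset=3, length=2 (matching 'ea' starting at position 2)
LZ77 triple: (3, 2, 'f')


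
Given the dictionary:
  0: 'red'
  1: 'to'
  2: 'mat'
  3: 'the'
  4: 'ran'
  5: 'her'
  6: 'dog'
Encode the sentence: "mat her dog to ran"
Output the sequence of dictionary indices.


Look up each word in the dictionary:
  'mat' -> 2
  'her' -> 5
  'dog' -> 6
  'to' -> 1
  'ran' -> 4

Encoded: [2, 5, 6, 1, 4]


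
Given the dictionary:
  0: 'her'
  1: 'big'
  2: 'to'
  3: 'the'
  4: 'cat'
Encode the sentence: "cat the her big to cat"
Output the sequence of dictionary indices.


Look up each word in the dictionary:
  'cat' -> 4
  'the' -> 3
  'her' -> 0
  'big' -> 1
  'to' -> 2
  'cat' -> 4

Encoded: [4, 3, 0, 1, 2, 4]


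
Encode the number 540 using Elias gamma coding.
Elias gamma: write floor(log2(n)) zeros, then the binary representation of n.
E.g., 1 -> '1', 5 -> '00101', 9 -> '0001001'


num_bits = floor(log2(540)) + 1 = 10
leading_zeros = num_bits - 1 = 9
binary(540) = 1000011100

Elias gamma(540) = '000000000' + '1000011100' = 0000000001000011100 (19 bits)


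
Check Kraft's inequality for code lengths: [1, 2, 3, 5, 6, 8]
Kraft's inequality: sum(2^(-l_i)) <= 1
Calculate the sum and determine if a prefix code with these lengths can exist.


Sum = 2^(-1) + 2^(-2) + 2^(-3) + 2^(-5) + 2^(-6) + 2^(-8)
    = 0.5 + 0.25 + 0.125 + 0.03125 + 0.015625 + 0.00390625
    = 237/256 = 0.92578125
Since 0.92578125 <= 1, Kraft's inequality IS satisfied.
A prefix code with these lengths CAN exist.

Kraft sum = 0.92578125. Satisfied.


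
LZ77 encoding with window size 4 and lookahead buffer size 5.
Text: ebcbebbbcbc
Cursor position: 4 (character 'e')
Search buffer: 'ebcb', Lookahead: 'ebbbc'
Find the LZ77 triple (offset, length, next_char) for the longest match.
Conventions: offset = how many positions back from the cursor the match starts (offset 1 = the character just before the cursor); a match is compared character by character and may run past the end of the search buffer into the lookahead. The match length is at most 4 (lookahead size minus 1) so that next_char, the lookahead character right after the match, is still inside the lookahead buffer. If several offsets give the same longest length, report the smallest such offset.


Try each offset into the search buffer:
  offset=1 (pos 3, char 'b'): match length 0
  offset=2 (pos 2, char 'c'): match length 0
  offset=3 (pos 1, char 'b'): match length 0
  offset=4 (pos 0, char 'e'): match length 2
Longest match has length 2 at offset 4.
next_char = character at position 4 + 2 = 6 -> 'b'

Best match: offset=4, length=2 (matching 'eb' starting at position 0)
LZ77 triple: (4, 2, 'b')
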